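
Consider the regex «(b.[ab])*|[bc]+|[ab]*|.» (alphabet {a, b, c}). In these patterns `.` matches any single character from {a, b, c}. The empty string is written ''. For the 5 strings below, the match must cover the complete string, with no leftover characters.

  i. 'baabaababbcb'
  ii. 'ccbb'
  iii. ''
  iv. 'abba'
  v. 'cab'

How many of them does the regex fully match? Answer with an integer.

4

i → match
ii → match
iii → match
iv → match
v → no match
Total matched: 4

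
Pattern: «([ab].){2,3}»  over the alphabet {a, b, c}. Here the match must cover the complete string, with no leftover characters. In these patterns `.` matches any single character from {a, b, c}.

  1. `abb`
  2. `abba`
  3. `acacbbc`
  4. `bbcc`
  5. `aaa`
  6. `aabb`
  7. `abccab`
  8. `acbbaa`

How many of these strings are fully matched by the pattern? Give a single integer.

3

1 → no match
2 → match
3 → no match
4 → no match
5 → no match
6 → match
7 → no match
8 → match
Total matched: 3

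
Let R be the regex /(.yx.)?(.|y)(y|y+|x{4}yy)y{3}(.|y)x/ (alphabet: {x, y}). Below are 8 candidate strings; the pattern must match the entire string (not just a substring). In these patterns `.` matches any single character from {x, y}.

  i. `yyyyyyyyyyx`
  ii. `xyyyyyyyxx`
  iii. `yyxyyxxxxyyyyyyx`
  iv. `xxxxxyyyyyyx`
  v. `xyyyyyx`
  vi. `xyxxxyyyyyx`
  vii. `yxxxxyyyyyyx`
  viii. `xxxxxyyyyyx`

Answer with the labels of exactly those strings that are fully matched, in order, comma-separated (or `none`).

i, ii, iii, iv, v, vi, vii

i. `yyyyyyyyyyx` → match
ii. `xyyyyyyyxx` → match
iii → match
iv. `xxxxxyyyyyyx` → match
v. `xyyyyyx` → match
vi. `xyxxxyyyyyx` → match
vii. `yxxxxyyyyyyx` → match
viii. `xxxxxyyyyyx` → no match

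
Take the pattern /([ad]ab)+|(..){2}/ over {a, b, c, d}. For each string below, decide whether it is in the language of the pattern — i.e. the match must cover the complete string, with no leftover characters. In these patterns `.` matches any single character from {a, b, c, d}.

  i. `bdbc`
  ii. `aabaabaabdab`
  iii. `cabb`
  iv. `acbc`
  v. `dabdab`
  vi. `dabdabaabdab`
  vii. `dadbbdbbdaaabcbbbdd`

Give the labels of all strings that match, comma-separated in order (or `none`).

i, ii, iii, iv, v, vi

i → match
ii → match
iii → match
iv → match
v → match
vi → match
vii → no match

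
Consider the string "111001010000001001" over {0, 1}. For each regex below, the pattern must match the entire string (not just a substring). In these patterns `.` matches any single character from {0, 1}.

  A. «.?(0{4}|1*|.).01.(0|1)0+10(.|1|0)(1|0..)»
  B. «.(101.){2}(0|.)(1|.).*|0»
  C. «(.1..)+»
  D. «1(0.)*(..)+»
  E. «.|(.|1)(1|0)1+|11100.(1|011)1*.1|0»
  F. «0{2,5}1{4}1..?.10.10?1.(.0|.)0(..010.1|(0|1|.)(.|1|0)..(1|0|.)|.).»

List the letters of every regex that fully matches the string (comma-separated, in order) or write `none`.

A → match
B → no match
C → no match
D → no match
E → no match
F → no match — must start with "0"

A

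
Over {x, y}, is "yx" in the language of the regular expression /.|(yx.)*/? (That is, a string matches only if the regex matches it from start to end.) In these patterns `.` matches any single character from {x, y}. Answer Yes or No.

No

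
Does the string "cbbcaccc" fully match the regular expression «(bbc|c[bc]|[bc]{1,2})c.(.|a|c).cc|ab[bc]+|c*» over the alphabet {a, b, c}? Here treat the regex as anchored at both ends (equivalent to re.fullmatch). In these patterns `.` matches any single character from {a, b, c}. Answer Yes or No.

No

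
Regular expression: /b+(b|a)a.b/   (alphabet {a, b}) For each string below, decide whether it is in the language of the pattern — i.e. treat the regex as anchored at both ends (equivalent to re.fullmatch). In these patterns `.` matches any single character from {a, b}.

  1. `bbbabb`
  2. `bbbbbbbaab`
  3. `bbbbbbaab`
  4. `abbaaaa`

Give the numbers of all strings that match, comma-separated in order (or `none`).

1, 2, 3

1 → match
2 → match
3 → match
4 → no match — must start with `b`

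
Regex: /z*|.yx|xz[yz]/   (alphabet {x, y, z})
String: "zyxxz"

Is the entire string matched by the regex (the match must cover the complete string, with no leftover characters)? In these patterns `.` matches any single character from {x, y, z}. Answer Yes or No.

No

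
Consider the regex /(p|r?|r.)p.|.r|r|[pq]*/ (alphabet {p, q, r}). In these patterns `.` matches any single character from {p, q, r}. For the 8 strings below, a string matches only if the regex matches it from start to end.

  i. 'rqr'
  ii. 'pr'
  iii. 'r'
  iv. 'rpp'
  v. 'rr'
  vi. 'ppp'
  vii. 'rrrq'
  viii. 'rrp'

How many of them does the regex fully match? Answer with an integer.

5

i → no match
ii → match
iii → match
iv → match
v → match
vi → match
vii → no match
viii → no match
Total matched: 5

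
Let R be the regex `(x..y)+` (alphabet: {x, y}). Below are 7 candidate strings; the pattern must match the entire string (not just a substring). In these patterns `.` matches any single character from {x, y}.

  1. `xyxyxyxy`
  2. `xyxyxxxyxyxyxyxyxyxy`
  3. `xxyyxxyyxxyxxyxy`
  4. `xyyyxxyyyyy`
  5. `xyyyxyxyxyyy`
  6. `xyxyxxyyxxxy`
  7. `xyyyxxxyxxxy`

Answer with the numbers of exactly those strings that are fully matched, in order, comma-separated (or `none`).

1. `xyxyxyxy` → match
2 → match
3 → no match
4. `xyyyxxyyyyy` → no match
5. `xyyyxyxyxyyy` → match
6. `xyxyxxyyxxxy` → match
7. `xyyyxxxyxxxy` → match

1, 2, 5, 6, 7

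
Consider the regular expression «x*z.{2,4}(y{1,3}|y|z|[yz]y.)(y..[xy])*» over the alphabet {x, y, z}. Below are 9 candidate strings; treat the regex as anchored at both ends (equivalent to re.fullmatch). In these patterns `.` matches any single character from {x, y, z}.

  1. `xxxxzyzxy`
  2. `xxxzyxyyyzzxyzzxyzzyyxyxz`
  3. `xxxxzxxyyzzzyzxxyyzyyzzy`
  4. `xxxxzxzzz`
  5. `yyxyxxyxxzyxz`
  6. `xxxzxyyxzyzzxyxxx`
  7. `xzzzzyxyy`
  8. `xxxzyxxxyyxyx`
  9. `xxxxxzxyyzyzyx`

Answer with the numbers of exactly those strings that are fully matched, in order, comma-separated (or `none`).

1, 4, 6, 7, 8, 9

1. `xxxxzyzxy` → match
2 → no match
3 → no match
4. `xxxxzxzzz` → match
5 → no match
6 → match
7. `xzzzzyxyy` → match
8 → match
9 → match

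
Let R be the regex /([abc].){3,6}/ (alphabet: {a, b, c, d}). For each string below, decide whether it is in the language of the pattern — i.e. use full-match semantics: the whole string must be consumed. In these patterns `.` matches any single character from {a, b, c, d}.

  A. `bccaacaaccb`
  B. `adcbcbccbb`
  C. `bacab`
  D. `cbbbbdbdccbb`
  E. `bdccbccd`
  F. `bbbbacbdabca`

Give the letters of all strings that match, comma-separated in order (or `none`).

A → no match
B → match
C → no match
D → match
E → match
F → match

B, D, E, F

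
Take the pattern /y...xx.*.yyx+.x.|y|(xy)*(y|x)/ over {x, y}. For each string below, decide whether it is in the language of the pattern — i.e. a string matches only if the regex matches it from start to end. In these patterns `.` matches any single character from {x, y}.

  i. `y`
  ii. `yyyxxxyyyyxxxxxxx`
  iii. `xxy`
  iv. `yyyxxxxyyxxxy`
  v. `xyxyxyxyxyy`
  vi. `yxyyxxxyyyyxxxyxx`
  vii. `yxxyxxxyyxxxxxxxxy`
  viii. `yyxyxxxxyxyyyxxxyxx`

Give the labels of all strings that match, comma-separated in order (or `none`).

i, ii, iv, v, vi, vii, viii

i. `y` → match
ii → match
iii. `xxy` → no match
iv → match
v. `xyxyxyxyxyy` → match
vi → match
vii → match
viii → match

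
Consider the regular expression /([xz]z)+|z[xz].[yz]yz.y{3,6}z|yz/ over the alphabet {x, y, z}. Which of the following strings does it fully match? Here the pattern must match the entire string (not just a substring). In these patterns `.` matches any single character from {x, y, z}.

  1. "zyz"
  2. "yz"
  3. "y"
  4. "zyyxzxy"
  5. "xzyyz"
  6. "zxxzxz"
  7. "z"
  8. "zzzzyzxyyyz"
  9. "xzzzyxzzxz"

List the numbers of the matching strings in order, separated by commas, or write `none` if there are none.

2, 8

1 → no match
2 → match
3 → no match
4 → no match
5 → no match
6 → no match
7 → no match
8 → match
9 → no match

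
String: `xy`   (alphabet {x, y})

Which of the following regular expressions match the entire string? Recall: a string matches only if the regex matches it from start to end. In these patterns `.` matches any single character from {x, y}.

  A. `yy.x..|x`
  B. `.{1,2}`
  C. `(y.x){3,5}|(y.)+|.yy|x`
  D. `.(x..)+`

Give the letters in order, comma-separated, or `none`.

A → no match
B → match
C → no match
D → no match

B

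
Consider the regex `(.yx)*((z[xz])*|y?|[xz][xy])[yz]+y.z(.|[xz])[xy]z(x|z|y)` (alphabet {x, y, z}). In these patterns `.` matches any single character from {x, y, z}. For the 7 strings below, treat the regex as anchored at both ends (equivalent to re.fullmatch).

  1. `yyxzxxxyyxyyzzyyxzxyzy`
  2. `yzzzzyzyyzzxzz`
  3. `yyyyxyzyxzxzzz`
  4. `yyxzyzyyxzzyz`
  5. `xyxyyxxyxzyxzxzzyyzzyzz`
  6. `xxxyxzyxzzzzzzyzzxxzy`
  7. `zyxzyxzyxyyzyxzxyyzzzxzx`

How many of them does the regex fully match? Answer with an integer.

1 → no match
2 → match
3 → no match
4 → no match
5 → match
6 → no match
7 → no match
Total matched: 2

2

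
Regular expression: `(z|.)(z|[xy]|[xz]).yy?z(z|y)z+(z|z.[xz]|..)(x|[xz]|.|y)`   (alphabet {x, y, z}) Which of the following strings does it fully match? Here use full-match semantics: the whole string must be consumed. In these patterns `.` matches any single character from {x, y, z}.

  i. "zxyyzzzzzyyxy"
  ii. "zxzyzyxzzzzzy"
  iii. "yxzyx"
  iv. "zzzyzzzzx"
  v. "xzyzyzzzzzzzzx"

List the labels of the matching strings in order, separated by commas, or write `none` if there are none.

i → no match
ii → no match
iii → no match
iv → match
v → no match

iv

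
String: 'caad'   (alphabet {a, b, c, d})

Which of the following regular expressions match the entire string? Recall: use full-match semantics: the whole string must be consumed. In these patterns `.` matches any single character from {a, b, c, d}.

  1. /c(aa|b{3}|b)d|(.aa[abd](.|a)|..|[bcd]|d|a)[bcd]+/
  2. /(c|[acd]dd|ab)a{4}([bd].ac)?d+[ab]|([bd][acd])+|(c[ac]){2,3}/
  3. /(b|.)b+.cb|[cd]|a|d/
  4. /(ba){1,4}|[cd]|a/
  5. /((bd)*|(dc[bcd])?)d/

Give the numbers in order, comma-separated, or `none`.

1 → match
2 → no match
3 → no match
4 → no match
5 → no match

1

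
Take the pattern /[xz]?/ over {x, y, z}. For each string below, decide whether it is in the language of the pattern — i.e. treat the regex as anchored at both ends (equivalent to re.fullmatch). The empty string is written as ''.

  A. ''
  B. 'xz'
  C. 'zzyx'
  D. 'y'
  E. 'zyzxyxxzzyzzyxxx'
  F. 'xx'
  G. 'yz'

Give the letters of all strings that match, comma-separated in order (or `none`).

A

A → match
B → no match
C → no match
D → no match
E → no match
F → no match
G → no match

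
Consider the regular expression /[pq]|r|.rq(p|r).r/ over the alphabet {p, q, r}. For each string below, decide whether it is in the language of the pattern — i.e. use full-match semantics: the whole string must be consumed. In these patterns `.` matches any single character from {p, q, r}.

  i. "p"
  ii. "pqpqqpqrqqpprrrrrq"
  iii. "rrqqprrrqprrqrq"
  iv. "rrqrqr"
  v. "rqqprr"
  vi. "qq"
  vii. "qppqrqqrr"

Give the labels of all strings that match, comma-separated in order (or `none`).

i → match
ii → no match
iii → no match
iv → match
v → no match
vi → no match
vii → no match

i, iv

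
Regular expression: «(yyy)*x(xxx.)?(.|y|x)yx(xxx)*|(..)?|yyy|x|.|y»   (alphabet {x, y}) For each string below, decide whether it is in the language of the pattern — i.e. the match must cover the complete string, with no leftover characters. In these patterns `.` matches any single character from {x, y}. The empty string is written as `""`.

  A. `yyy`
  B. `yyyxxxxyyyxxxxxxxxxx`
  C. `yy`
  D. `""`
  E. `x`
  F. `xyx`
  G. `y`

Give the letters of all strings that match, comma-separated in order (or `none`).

A, B, C, D, E, G

A. `yyy` → match
B → match
C. `yy` → match
D. `""` → match
E. `x` → match
F. `xyx` → no match
G. `y` → match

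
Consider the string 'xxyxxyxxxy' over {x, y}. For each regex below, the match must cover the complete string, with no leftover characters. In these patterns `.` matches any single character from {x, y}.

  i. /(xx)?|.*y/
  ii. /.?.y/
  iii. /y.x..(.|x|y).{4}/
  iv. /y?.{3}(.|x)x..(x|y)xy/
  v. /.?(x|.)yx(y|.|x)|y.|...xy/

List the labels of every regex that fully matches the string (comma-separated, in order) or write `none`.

i, iv

i → match
ii → no match
iii → no match — must start with 'y'
iv → match
v → no match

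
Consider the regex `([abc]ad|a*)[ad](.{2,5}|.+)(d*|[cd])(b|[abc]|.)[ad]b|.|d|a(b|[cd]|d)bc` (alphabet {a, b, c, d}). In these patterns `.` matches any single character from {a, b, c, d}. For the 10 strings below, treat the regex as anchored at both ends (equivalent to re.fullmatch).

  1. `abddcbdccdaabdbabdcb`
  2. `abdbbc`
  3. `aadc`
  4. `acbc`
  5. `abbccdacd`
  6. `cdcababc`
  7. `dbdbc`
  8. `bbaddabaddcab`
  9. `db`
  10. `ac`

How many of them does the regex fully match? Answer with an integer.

1

1 → no match
2 → no match
3 → no match
4 → match
5 → no match
6 → no match
7 → no match
8 → no match
9 → no match
10 → no match
Total matched: 1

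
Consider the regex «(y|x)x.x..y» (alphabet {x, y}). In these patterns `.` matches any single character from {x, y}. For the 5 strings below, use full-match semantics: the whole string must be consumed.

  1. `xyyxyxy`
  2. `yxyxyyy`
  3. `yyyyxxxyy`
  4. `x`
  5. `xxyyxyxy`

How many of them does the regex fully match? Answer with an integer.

1

1 → no match
2 → match
3 → no match
4 → no match — must end with `y`
5 → no match
Total matched: 1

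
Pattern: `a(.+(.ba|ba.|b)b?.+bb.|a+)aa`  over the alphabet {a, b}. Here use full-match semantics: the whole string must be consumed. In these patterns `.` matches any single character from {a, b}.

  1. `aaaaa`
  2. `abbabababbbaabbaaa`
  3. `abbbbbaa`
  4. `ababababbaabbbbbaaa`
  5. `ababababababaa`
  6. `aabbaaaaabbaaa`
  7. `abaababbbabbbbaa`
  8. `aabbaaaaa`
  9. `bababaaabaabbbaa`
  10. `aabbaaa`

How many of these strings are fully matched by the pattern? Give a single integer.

1 → match
2 → match
3 → no match
4 → match
5 → no match
6 → match
7 → match
8 → no match
9 → no match — must start with `a`
10 → no match
Total matched: 5

5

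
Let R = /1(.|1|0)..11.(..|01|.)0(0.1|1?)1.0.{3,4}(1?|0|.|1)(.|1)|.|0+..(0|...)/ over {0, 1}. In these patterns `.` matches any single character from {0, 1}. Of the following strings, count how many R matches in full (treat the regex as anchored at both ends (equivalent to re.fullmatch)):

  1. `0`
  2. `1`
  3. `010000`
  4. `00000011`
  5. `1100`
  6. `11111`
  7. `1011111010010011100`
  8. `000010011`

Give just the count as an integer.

1 → match
2 → match
3 → match
4 → match
5 → no match
6 → no match
7 → no match
8 → match
Total matched: 5

5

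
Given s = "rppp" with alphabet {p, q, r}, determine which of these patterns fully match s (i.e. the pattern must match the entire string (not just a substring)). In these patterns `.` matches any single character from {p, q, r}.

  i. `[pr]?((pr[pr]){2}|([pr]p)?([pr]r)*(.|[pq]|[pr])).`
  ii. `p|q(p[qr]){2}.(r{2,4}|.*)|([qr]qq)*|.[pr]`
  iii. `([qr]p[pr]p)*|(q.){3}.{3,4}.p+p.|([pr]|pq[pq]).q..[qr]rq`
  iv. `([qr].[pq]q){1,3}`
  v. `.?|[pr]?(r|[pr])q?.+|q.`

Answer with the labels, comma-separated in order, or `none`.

i, iii, v

i → match
ii → no match
iii → match
iv → no match — must end with "q"
v → match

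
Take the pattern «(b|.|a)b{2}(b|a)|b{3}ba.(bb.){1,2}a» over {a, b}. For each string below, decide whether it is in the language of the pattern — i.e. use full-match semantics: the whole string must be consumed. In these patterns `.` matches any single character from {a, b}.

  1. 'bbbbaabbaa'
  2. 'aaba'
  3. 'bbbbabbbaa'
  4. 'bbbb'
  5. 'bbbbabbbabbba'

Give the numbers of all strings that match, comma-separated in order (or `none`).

1. 'bbbbaabbaa' → match
2. 'aaba' → no match
3. 'bbbbabbbaa' → match
4. 'bbbb' → match
5 → match

1, 3, 4, 5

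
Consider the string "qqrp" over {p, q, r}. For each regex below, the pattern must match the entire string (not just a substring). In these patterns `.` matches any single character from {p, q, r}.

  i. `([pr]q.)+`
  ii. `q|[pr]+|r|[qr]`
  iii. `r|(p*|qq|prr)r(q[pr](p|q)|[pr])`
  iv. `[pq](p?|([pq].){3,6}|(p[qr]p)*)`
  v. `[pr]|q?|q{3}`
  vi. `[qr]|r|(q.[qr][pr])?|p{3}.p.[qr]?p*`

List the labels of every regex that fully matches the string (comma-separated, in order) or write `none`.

iii, vi

i → no match
ii → no match
iii → match
iv → no match
v → no match
vi → match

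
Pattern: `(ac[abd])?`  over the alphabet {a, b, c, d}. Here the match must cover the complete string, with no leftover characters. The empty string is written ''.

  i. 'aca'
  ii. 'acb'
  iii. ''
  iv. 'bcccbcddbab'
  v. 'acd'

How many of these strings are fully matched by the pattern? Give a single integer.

4

i → match
ii → match
iii → match
iv → no match
v → match
Total matched: 4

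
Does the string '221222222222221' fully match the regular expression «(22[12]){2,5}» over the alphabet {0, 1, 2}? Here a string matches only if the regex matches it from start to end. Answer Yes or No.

Yes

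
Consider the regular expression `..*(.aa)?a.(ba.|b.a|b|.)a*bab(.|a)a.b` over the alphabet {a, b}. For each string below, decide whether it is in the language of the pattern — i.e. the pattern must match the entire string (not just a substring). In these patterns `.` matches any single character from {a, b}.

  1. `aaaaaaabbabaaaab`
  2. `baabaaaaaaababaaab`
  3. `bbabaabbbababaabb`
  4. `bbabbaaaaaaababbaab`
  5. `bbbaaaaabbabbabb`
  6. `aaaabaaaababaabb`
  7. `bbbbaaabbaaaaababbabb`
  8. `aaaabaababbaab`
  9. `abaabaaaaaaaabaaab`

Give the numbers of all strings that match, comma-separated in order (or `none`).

1 → no match
2 → match
3 → match
4 → match
5 → match
6 → match
7 → match
8 → match
9 → no match

2, 3, 4, 5, 6, 7, 8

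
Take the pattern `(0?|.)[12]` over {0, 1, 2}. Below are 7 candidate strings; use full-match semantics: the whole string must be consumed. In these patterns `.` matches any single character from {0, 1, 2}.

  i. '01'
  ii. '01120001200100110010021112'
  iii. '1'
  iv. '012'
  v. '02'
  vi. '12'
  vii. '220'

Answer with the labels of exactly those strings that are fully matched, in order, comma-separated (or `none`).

i, iii, v, vi

i → match
ii → no match
iii → match
iv → no match
v → match
vi → match
vii → no match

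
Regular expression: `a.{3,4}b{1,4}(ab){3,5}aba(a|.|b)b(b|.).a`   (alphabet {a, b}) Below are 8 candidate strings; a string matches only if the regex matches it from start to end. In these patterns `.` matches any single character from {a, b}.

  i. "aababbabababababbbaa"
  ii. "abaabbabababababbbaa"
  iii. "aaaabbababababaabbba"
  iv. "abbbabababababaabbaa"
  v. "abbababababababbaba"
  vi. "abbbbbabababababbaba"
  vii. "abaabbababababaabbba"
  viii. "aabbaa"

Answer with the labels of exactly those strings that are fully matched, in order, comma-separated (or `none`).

i → match
ii → match
iii → match
iv → match
v → match
vi → match
vii → match
viii → no match

i, ii, iii, iv, v, vi, vii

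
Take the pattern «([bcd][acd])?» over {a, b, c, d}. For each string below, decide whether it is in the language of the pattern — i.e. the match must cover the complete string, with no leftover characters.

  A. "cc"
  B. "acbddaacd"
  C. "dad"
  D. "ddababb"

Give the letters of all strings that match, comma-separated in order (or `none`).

A. "cc" → match
B. "acbddaacd" → no match
C. "dad" → no match
D. "ddababb" → no match

A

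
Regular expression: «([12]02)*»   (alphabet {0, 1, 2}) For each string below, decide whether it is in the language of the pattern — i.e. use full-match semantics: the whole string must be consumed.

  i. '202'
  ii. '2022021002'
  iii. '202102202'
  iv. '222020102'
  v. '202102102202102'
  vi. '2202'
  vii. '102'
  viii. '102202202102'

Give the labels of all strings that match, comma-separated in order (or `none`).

i, iii, v, vii, viii

i → match
ii → no match
iii → match
iv → no match
v → match
vi → no match
vii → match
viii → match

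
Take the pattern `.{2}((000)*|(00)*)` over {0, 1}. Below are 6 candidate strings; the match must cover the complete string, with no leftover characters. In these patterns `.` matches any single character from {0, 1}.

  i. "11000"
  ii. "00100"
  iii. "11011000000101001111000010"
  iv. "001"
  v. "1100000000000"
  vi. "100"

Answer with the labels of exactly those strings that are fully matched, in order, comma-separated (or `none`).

i. "11000" → match
ii. "00100" → no match
iii → no match
iv. "001" → no match
v → no match
vi. "100" → no match

i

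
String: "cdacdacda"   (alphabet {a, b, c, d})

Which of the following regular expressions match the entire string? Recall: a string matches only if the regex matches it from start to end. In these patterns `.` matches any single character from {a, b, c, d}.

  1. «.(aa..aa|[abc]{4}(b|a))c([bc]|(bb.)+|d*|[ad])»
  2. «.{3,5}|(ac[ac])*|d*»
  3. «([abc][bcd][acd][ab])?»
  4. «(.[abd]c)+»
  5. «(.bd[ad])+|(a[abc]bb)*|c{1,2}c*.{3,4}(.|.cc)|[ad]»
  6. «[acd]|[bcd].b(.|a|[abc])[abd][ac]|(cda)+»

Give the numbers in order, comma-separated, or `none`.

6

1 → no match
2 → no match
3 → no match
4 → no match — must end with "c"
5 → no match
6 → match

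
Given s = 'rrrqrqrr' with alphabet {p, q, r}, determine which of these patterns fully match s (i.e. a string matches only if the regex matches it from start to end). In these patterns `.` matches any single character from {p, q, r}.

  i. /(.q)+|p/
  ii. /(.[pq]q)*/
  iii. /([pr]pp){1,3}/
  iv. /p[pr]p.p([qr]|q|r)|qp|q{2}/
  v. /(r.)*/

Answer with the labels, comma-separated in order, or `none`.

i → no match
ii → no match
iii → no match — must end with 'pp'
iv → no match
v → match

v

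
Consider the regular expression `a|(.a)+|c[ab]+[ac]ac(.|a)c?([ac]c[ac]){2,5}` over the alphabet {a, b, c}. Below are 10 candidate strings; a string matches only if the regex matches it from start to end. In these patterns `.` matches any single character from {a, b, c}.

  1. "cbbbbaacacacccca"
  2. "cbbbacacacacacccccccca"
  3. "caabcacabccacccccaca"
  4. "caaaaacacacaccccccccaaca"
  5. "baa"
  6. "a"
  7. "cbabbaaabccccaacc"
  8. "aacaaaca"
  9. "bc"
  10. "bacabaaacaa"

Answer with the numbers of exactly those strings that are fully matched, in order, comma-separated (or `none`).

1, 2, 4, 6, 8

1 → match
2 → match
3 → no match
4 → match
5 → no match
6 → match
7 → no match
8 → match
9 → no match
10 → no match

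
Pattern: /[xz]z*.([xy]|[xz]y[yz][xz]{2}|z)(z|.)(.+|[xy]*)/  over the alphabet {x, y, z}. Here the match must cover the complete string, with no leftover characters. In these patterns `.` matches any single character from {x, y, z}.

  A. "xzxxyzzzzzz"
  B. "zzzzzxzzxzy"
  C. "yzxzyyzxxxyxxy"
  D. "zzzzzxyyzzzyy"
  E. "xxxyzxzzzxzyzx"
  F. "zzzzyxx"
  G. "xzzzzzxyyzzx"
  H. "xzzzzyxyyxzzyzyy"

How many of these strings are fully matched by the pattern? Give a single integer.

7

A → match
B → match
C → no match
D → match
E → match
F → match
G → match
H → match
Total matched: 7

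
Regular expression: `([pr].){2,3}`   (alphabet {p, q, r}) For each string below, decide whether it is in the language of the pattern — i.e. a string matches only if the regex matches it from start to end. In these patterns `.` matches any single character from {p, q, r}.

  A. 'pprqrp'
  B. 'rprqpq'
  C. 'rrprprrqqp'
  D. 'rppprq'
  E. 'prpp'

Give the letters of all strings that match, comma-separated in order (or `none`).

A. 'pprqrp' → match
B. 'rprqpq' → match
C. 'rrprprrqqp' → no match
D. 'rppprq' → match
E. 'prpp' → match

A, B, D, E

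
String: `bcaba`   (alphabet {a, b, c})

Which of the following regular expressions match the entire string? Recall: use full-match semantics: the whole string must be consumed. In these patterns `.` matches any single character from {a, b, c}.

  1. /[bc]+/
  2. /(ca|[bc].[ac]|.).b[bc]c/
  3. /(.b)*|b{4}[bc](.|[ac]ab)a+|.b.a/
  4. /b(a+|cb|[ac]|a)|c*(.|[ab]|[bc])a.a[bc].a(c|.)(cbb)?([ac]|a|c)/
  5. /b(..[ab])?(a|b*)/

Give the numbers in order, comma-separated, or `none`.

5

1 → no match
2 → no match — must end with `c`
3 → no match
4 → no match
5 → match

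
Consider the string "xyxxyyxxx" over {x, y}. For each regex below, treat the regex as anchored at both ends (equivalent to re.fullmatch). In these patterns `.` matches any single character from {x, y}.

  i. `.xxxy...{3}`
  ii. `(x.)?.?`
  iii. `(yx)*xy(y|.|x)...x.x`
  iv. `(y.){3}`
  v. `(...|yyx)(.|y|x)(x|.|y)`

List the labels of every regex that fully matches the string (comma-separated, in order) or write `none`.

i → no match
ii → no match
iii → match
iv → no match — must start with "y"
v → no match

iii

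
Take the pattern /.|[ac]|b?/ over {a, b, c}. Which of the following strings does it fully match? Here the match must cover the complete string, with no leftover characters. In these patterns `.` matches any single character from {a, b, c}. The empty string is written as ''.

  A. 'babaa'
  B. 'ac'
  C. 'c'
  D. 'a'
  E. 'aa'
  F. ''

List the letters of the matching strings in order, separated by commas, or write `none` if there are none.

C, D, F

A → no match
B → no match
C → match
D → match
E → no match
F → match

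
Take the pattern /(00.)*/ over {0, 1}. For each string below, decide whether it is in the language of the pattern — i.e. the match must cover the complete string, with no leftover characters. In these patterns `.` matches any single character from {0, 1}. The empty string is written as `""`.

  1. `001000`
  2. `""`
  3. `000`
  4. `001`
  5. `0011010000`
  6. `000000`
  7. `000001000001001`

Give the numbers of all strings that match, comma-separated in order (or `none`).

1 → match
2 → match
3 → match
4 → match
5 → no match
6 → match
7 → match

1, 2, 3, 4, 6, 7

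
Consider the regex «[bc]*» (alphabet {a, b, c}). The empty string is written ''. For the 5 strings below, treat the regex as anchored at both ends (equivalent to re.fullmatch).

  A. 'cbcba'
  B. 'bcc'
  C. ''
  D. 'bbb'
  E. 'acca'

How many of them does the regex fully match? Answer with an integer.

A → no match
B → match
C → match
D → match
E → no match
Total matched: 3

3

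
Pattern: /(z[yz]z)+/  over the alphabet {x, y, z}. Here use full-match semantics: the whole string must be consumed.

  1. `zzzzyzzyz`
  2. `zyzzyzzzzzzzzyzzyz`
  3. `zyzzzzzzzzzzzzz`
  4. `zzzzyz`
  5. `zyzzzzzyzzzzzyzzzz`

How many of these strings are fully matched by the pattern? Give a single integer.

5

1 → match
2 → match
3 → match
4 → match
5 → match
Total matched: 5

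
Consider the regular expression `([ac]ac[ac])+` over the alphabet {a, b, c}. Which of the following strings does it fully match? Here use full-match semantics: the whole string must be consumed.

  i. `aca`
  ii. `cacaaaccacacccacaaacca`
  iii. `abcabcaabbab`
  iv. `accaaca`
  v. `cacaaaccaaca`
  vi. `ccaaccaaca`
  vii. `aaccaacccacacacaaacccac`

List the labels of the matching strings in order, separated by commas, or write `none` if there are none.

i. `aca` → no match
ii → no match
iii. `abcabcaabbab` → no match
iv. `accaaca` → no match
v. `cacaaaccaaca` → match
vi. `ccaaccaaca` → no match
vii → no match

v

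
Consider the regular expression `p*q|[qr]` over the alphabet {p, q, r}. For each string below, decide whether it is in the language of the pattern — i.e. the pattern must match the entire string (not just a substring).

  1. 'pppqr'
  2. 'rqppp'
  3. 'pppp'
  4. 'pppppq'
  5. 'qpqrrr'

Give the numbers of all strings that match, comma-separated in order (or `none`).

1 → no match
2 → no match
3 → no match
4 → match
5 → no match

4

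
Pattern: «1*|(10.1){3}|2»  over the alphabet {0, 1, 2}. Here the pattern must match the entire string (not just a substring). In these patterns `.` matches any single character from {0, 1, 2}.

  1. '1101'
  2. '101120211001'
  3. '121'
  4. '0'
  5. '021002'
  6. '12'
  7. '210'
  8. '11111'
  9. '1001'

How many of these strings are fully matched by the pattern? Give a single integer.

1 → no match
2 → no match
3 → no match
4 → no match
5 → no match
6 → no match
7 → no match
8 → match
9 → no match
Total matched: 1

1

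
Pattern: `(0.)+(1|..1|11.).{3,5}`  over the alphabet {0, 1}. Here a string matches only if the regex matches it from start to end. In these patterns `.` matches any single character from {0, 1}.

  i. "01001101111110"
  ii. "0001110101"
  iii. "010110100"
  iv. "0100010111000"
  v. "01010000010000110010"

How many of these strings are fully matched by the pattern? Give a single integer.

4

i → no match
ii → match
iii → match
iv → match
v → match
Total matched: 4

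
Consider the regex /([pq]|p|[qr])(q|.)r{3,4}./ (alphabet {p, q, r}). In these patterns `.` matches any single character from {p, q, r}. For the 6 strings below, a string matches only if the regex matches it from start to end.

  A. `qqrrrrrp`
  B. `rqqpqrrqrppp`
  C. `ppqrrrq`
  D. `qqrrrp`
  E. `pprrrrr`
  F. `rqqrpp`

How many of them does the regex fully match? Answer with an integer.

2

A. `qqrrrrrp` → no match
B. `rqqpqrrqrppp` → no match
C. `ppqrrrq` → no match
D. `qqrrrp` → match
E. `pprrrrr` → match
F. `rqqrpp` → no match
Total matched: 2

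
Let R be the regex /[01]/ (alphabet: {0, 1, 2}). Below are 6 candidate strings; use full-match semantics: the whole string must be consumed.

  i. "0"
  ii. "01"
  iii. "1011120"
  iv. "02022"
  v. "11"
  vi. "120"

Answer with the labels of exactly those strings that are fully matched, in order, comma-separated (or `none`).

i

i. "0" → match
ii. "01" → no match
iii. "1011120" → no match
iv. "02022" → no match
v. "11" → no match
vi. "120" → no match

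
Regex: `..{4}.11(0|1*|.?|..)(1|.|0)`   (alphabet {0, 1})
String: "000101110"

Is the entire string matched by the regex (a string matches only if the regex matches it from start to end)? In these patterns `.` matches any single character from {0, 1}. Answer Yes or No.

Yes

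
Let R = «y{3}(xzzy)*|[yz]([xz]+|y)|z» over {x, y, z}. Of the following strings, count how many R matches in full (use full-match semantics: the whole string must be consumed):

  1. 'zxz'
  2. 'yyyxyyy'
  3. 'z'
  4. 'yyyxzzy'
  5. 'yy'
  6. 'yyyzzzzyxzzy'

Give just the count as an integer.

4

1 → match
2 → no match
3 → match
4 → match
5 → match
6 → no match
Total matched: 4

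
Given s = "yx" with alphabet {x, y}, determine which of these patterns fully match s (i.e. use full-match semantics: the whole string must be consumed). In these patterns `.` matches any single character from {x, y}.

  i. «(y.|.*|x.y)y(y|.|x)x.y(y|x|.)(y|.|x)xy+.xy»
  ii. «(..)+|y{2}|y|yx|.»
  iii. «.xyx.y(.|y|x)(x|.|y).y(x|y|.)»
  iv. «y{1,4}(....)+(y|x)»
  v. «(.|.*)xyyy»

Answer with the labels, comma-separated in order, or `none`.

ii

i → no match — must end with "xy"
ii → match
iii → no match
iv → no match
v → no match — must end with "xyyy"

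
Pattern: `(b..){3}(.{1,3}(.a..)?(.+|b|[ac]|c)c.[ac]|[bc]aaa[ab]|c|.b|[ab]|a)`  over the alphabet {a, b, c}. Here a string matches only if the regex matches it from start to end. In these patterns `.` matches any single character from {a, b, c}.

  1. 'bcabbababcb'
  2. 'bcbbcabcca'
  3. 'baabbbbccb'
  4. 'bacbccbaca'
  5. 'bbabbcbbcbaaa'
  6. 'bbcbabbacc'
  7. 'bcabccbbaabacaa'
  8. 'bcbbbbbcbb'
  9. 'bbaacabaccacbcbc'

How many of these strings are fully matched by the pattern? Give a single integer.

1 → match
2 → match
3 → match
4 → match
5 → no match
6 → match
7 → match
8 → match
9 → no match
Total matched: 7

7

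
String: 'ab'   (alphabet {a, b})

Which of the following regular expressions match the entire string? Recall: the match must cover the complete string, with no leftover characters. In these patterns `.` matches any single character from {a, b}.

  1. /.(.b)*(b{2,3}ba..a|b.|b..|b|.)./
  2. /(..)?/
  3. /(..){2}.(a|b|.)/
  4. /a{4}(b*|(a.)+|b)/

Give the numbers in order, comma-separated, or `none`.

1 → no match
2 → match
3 → no match
4 → no match

2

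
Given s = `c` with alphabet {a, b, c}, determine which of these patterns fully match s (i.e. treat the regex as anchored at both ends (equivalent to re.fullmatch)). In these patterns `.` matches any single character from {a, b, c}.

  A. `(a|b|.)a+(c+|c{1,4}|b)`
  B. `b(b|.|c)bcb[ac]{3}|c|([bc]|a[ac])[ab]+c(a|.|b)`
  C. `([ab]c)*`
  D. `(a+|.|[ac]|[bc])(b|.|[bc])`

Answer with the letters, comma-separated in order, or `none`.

B

A → no match
B → match
C → no match
D → no match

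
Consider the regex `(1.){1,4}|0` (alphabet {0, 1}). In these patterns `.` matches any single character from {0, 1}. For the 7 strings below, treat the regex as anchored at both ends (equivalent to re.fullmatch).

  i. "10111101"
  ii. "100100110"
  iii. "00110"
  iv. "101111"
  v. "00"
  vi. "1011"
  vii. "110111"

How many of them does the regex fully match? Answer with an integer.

2

i. "10111101" → no match
ii. "100100110" → no match
iii. "00110" → no match
iv. "101111" → match
v. "00" → no match
vi. "1011" → match
vii. "110111" → no match
Total matched: 2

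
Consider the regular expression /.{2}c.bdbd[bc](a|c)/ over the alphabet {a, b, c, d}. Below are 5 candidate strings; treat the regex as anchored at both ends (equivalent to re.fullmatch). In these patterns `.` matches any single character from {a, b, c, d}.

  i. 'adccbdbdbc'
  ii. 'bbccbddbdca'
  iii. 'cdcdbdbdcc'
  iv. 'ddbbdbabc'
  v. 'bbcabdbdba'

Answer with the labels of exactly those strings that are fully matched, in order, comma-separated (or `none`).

i. 'adccbdbdbc' → match
ii. 'bbccbddbdca' → no match
iii. 'cdcdbdbdcc' → match
iv. 'ddbbdbabc' → no match
v. 'bbcabdbdba' → match

i, iii, v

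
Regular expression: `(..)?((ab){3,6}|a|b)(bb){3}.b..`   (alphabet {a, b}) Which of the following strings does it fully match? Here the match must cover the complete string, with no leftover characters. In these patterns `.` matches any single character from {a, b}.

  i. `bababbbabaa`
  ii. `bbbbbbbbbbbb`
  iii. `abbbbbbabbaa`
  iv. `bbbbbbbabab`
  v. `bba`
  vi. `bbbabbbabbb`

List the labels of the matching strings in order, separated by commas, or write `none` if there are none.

i. `bababbbabaa` → no match
ii. `bbbbbbbbbbbb` → no match
iii. `abbbbbbabbaa` → no match
iv. `bbbbbbbabab` → match
v. `bba` → no match
vi. `bbbabbbabbb` → no match

iv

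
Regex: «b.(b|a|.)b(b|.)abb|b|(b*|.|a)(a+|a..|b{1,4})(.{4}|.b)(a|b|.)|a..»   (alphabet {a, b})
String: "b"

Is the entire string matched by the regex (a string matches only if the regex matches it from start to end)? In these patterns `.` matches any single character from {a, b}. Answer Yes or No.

Yes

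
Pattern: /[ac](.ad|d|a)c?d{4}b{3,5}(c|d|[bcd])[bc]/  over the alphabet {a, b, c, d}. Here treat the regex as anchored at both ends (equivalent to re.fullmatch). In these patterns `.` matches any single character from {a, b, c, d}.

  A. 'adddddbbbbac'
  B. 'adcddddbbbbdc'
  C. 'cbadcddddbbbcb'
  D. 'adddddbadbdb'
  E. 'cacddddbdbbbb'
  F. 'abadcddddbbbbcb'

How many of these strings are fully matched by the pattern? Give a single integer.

A → no match
B → match
C → match
D → no match
E → no match
F → match
Total matched: 3

3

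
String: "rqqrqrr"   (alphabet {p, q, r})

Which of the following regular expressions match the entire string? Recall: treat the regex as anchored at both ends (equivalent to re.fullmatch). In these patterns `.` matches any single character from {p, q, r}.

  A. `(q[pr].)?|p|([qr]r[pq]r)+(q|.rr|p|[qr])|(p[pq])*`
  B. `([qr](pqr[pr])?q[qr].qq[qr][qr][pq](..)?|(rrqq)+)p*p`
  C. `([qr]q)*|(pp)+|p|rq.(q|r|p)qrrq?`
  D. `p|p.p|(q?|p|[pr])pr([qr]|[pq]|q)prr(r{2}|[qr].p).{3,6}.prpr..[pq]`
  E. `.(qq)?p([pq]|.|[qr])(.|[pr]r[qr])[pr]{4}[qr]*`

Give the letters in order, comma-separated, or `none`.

C

A → no match
B → no match — must end with "p"
C → match
D → no match
E → no match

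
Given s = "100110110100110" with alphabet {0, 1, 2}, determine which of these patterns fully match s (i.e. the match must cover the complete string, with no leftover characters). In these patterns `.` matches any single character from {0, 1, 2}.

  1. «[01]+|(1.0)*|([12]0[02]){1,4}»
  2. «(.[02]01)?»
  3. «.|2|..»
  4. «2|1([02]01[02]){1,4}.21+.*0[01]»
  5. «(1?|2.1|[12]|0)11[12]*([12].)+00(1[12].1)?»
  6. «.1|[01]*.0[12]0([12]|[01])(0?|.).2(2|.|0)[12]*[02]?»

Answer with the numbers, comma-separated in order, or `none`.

1 → match
2 → no match
3 → no match
4 → no match
5 → no match
6 → no match

1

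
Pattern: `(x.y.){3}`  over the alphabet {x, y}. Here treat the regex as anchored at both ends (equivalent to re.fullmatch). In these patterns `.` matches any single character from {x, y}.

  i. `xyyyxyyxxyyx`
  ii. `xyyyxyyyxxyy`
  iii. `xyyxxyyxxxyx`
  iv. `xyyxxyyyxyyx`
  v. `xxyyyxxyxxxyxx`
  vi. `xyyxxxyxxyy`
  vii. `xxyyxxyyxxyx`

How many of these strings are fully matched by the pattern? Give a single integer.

5

i. `xyyyxyyxxyyx` → match
ii. `xyyyxyyyxxyy` → match
iii. `xyyxxyyxxxyx` → match
iv. `xyyxxyyyxyyx` → match
v → no match
vi. `xyyxxxyxxyy` → no match
vii. `xxyyxxyyxxyx` → match
Total matched: 5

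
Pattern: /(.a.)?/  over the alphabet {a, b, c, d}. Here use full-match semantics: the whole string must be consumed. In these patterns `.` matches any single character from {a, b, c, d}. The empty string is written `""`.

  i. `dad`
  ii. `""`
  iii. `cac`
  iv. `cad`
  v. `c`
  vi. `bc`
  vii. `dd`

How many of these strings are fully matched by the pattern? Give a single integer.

4

i. `dad` → match
ii. `""` → match
iii. `cac` → match
iv. `cad` → match
v. `c` → no match
vi. `bc` → no match
vii. `dd` → no match
Total matched: 4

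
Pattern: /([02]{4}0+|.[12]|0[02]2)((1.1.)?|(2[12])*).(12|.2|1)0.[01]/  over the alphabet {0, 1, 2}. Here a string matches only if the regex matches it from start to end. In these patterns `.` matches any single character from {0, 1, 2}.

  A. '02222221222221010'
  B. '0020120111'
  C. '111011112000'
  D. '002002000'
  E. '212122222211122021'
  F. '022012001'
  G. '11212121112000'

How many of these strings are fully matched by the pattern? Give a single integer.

5

A → match
B → no match
C → match
D → match
E → no match
F → match
G → match
Total matched: 5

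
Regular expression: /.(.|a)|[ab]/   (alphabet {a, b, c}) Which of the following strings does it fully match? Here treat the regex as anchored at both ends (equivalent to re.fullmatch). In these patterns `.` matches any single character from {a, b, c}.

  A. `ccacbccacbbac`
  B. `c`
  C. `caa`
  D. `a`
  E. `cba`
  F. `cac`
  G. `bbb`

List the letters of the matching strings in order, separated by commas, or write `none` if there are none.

A → no match
B. `c` → no match
C. `caa` → no match
D. `a` → match
E. `cba` → no match
F. `cac` → no match
G. `bbb` → no match

D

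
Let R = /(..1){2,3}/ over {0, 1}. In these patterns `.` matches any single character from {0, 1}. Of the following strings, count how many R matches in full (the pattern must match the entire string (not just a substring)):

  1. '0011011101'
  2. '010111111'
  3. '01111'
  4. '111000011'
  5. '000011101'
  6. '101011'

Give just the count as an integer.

1. '0011011101' → no match
2. '010111111' → no match
3. '01111' → no match
4. '111000011' → no match
5. '000011101' → no match
6. '101011' → match
Total matched: 1

1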